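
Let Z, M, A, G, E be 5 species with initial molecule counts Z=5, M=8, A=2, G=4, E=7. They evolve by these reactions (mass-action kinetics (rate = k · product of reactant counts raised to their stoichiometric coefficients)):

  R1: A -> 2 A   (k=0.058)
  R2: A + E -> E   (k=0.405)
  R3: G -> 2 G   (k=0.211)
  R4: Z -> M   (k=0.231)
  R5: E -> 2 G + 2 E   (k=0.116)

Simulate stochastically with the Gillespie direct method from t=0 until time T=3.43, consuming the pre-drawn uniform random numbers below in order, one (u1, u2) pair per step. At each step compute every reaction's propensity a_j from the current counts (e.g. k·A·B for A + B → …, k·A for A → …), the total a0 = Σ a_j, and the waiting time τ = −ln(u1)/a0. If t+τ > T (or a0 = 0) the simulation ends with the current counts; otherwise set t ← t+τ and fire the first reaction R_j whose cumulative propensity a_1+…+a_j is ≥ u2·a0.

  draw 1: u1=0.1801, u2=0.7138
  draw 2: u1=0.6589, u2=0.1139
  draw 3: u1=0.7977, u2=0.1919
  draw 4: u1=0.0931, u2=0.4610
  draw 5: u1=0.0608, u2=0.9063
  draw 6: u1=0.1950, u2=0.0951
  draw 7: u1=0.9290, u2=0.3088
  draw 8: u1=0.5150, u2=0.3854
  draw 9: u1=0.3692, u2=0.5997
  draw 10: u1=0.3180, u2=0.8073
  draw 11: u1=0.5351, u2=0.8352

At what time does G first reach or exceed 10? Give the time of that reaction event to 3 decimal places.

t=0.000: Z=5 M=8 A=2 G=4 E=7
Draw 1: a1=0.116, a2=5.670, a3=0.844, a4=1.155, a5=0.812, a0=8.597; τ=−ln(0.1801)/8.597=0.199 → t=0.199; u2·a0=0.7138·8.597=6.137; a1+a2=5.786 < 6.137 ≤ a1+…+a3=6.630 → R3 fires; Z=5 M=8 A=2 G=5 E=7
Draw 2: a1=0.116, a2=5.670, a3=1.055, a4=1.155, a5=0.812, a0=8.808; τ=−ln(0.6589)/8.808=0.047 → t=0.247; u2·a0=0.1139·8.808=1.003; a1=0.116 < 1.003 ≤ a1+a2=5.786 → R2 fires; Z=5 M=8 A=1 G=5 E=7
Draw 3: a1=0.058, a2=2.835, a3=1.055, a4=1.155, a5=0.812, a0=5.915; τ=−ln(0.7977)/5.915=0.038 → t=0.285; u2·a0=0.1919·5.915=1.135; a1=0.058 < 1.135 ≤ a1+a2=2.893 → R2 fires; Z=5 M=8 A=0 G=5 E=7
Draw 4: a1=0.000, a2=0.000, a3=1.055, a4=1.155, a5=0.812, a0=3.022; τ=−ln(0.0931)/3.022=0.786 → t=1.071; u2·a0=0.4610·3.022=1.393; a1+…+a3=1.055 < 1.393 ≤ a1+…+a4=2.210 → R4 fires; Z=4 M=9 A=0 G=5 E=7
Draw 5: a1=0.000, a2=0.000, a3=1.055, a4=0.924, a5=0.812, a0=2.791; τ=−ln(0.0608)/2.791=1.003 → t=2.074; u2·a0=0.9063·2.791=2.529; a1+…+a4=1.979 < 2.529 ≤ a1+…+a5=2.791 → R5 fires; Z=4 M=9 A=0 G=7 E=8
Draw 6: a1=0.000, a2=0.000, a3=1.477, a4=0.924, a5=0.928, a0=3.329; τ=−ln(0.1950)/3.329=0.491 → t=2.565; u2·a0=0.0951·3.329=0.317; a1+a2=0.000 < 0.317 ≤ a1+…+a3=1.477 → R3 fires; Z=4 M=9 A=0 G=8 E=8
Draw 7: a1=0.000, a2=0.000, a3=1.688, a4=0.924, a5=0.928, a0=3.540; τ=−ln(0.9290)/3.540=0.021 → t=2.586; u2·a0=0.3088·3.540=1.093; a1+a2=0.000 < 1.093 ≤ a1+…+a3=1.688 → R3 fires; Z=4 M=9 A=0 G=9 E=8
Draw 8: a1=0.000, a2=0.000, a3=1.899, a4=0.924, a5=0.928, a0=3.751; τ=−ln(0.5150)/3.751=0.177 → t=2.763; u2·a0=0.3854·3.751=1.446; a1+a2=0.000 < 1.446 ≤ a1+…+a3=1.899 → R3 fires; Z=4 M=9 A=0 G=10 E=8
Draw 9: a1=0.000, a2=0.000, a3=2.110, a4=0.924, a5=0.928, a0=3.962; τ=−ln(0.3692)/3.962=0.251 → t=3.014; u2·a0=0.5997·3.962=2.376; a1+…+a3=2.110 < 2.376 ≤ a1+…+a4=3.034 → R4 fires; Z=3 M=10 A=0 G=10 E=8
Draw 10: a1=0.000, a2=0.000, a3=2.110, a4=0.693, a5=0.928, a0=3.731; τ=−ln(0.3180)/3.731=0.307 → t=3.321; u2·a0=0.8073·3.731=3.012; a1+…+a4=2.803 < 3.012 ≤ a1+…+a5=3.731 → R5 fires; Z=3 M=10 A=0 G=12 E=9
Draw 11: a1=0.000, a2=0.000, a3=2.532, a4=0.693, a5=1.044, a0=4.269; τ=−ln(0.5351)/4.269=0.146 → t=3.468 > T=3.43: stop.
G first becomes ≥ 10 when it reaches 10 at the event at t=2.763.

Threshold first reached at t = 2.763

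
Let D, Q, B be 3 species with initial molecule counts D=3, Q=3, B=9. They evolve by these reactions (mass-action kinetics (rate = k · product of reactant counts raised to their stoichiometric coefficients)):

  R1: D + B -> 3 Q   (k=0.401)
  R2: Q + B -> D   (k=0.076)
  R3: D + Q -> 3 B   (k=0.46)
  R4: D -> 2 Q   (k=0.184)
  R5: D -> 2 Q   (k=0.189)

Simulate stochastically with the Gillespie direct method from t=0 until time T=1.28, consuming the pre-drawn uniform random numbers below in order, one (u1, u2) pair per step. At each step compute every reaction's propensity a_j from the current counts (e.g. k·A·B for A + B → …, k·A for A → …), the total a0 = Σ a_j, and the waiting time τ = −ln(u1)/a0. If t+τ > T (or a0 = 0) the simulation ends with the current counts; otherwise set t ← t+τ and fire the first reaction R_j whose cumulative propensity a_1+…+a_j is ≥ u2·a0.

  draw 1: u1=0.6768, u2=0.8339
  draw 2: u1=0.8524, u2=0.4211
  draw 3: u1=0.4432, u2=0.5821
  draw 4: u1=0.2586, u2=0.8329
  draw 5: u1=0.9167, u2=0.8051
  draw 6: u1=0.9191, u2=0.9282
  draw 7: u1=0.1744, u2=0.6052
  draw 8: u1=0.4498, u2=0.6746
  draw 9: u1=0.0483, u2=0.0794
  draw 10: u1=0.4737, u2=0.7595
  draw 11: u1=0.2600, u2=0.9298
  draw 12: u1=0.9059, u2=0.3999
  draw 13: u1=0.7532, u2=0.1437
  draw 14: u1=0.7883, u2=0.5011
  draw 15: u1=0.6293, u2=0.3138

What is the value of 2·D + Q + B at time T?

Check how each reaction changes W = 2·D + Q + B (weight of products minus weight of reactants):
R1: D + B -> 3 Q: (1·3) − (2·1 + 1·1) = 3 − 3 = 0
R2: Q + B -> D: (2·1) − (1·1 + 1·1) = 2 − 2 = 0
R3: D + Q -> 3 B: (1·3) − (2·1 + 1·1) = 3 − 3 = 0
R4: D -> 2 Q: (1·2) − (2·1) = 2 − 2 = 0
R5: D -> 2 Q: (1·2) − (2·1) = 2 − 2 = 0
Every reaction leaves W unchanged, so W is conserved and no simulation is needed: W(T) = W(0) = 2·3 + 3 + 9 = 18

Value at T = 18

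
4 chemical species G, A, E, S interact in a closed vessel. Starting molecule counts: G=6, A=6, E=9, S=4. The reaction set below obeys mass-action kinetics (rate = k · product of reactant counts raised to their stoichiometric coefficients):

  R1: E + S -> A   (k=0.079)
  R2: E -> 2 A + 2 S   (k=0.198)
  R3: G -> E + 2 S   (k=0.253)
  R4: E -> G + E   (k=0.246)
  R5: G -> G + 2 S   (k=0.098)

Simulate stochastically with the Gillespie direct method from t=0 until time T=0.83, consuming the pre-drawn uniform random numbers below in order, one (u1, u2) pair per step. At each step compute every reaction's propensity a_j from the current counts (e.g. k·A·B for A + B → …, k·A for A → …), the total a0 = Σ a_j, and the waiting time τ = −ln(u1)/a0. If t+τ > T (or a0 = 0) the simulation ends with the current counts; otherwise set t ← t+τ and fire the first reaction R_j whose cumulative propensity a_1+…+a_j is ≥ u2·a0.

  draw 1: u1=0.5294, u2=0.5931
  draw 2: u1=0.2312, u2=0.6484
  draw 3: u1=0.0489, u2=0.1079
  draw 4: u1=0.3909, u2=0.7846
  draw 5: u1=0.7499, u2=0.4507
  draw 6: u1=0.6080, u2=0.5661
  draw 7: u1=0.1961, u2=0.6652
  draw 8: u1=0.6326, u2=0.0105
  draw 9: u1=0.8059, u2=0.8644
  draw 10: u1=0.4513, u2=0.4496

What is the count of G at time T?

t=0.000: G=6 A=6 E=9 S=4
Draw 1: a1=2.844, a2=1.782, a3=1.518, a4=2.214, a5=0.588, a0=8.946; τ=−ln(0.5294)/8.946=0.071 → t=0.071; u2·a0=0.5931·8.946=5.306; a1+a2=4.626 < 5.306 ≤ a1+…+a3=6.144 → R3 fires; G=5 A=6 E=10 S=6
Draw 2: a1=4.740, a2=1.980, a3=1.265, a4=2.460, a5=0.490, a0=10.935; τ=−ln(0.2312)/10.935=0.134 → t=0.205; u2·a0=0.6484·10.935=7.090; a1+a2=6.720 < 7.090 ≤ a1+…+a3=7.985 → R3 fires; G=4 A=6 E=11 S=8
Draw 3: a1=6.952, a2=2.178, a3=1.012, a4=2.706, a5=0.392, a0=13.240; τ=−ln(0.0489)/13.240=0.228 → t=0.433; u2·a0=0.1079·13.240=1.429 ≤ a1=6.952 → R1 fires; G=4 A=7 E=10 S=7
Draw 4: a1=5.530, a2=1.980, a3=1.012, a4=2.460, a5=0.392, a0=11.374; τ=−ln(0.3909)/11.374=0.083 → t=0.516; u2·a0=0.7846·11.374=8.924; a1+…+a3=8.522 < 8.924 ≤ a1+…+a4=10.982 → R4 fires; G=5 A=7 E=10 S=7
Draw 5: a1=5.530, a2=1.980, a3=1.265, a4=2.460, a5=0.490, a0=11.725; τ=−ln(0.7499)/11.725=0.025 → t=0.540; u2·a0=0.4507·11.725=5.284 ≤ a1=5.530 → R1 fires; G=5 A=8 E=9 S=6
Draw 6: a1=4.266, a2=1.782, a3=1.265, a4=2.214, a5=0.490, a0=10.017; τ=−ln(0.6080)/10.017=0.050 → t=0.590; u2·a0=0.5661·10.017=5.671; a1=4.266 < 5.671 ≤ a1+a2=6.048 → R2 fires; G=5 A=10 E=8 S=8
Draw 7: a1=5.056, a2=1.584, a3=1.265, a4=1.968, a5=0.490, a0=10.363; τ=−ln(0.1961)/10.363=0.157 → t=0.747; u2·a0=0.6652·10.363=6.893; a1+a2=6.640 < 6.893 ≤ a1+…+a3=7.905 → R3 fires; G=4 A=10 E=9 S=10
Draw 8: a1=7.110, a2=1.782, a3=1.012, a4=2.214, a5=0.392, a0=12.510; τ=−ln(0.6326)/12.510=0.037 → t=0.784; u2·a0=0.0105·12.510=0.131 ≤ a1=7.110 → R1 fires; G=4 A=11 E=8 S=9
Draw 9: a1=5.688, a2=1.584, a3=1.012, a4=1.968, a5=0.392, a0=10.644; τ=−ln(0.8059)/10.644=0.020 → t=0.804; u2·a0=0.8644·10.644=9.201; a1+…+a3=8.284 < 9.201 ≤ a1+…+a4=10.252 → R4 fires; G=5 A=11 E=8 S=9
Draw 10: a1=5.688, a2=1.584, a3=1.265, a4=1.968, a5=0.490, a0=10.995; τ=−ln(0.4513)/10.995=0.072 → t=0.876 > T=0.83: stop.
Read off G at T=0.83: 5

G at T = 5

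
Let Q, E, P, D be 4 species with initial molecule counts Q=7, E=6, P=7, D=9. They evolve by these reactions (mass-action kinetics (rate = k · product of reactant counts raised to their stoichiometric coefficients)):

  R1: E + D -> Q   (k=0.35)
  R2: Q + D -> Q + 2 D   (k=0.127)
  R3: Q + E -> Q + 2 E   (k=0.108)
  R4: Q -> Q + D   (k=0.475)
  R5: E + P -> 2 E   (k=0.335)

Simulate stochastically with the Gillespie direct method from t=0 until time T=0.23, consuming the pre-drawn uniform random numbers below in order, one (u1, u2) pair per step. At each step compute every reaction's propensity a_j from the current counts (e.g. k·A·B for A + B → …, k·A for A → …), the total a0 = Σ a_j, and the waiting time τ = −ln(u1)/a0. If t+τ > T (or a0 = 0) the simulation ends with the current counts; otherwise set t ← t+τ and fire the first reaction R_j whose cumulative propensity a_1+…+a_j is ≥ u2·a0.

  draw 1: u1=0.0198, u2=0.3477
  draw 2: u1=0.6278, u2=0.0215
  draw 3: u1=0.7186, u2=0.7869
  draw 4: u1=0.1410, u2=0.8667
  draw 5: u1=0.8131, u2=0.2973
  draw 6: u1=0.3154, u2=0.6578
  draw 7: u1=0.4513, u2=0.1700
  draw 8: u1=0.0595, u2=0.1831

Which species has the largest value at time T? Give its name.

t=0.000: Q=7 E=6 P=7 D=9
Draw 1: a1=18.900, a2=8.001, a3=4.536, a4=3.325, a5=14.070, a0=48.832; τ=−ln(0.0198)/48.832=0.080 → t=0.080; u2·a0=0.3477·48.832=16.979 ≤ a1=18.900 → R1 fires; Q=8 E=5 P=7 D=8
Draw 2: a1=14.000, a2=8.128, a3=4.320, a4=3.800, a5=11.725, a0=41.973; τ=−ln(0.6278)/41.973=0.011 → t=0.091; u2·a0=0.0215·41.973=0.902 ≤ a1=14.000 → R1 fires; Q=9 E=4 P=7 D=7
Draw 3: a1=9.800, a2=8.001, a3=3.888, a4=4.275, a5=9.380, a0=35.344; τ=−ln(0.7186)/35.344=0.009 → t=0.101; u2·a0=0.7869·35.344=27.812; a1+…+a4=25.964 < 27.812 ≤ a1+…+a5=35.344 → R5 fires; Q=9 E=5 P=6 D=7
Draw 4: a1=12.250, a2=8.001, a3=4.860, a4=4.275, a5=10.050, a0=39.436; τ=−ln(0.1410)/39.436=0.050 → t=0.150; u2·a0=0.8667·39.436=34.179; a1+…+a4=29.386 < 34.179 ≤ a1+…+a5=39.436 → R5 fires; Q=9 E=6 P=5 D=7
Draw 5: a1=14.700, a2=8.001, a3=5.832, a4=4.275, a5=10.050, a0=42.858; τ=−ln(0.8131)/42.858=0.005 → t=0.155; u2·a0=0.2973·42.858=12.742 ≤ a1=14.700 → R1 fires; Q=10 E=5 P=5 D=6
Draw 6: a1=10.500, a2=7.620, a3=5.400, a4=4.750, a5=8.375, a0=36.645; τ=−ln(0.3154)/36.645=0.031 → t=0.187; u2·a0=0.6578·36.645=24.105; a1+…+a3=23.520 < 24.105 ≤ a1+…+a4=28.270 → R4 fires; Q=10 E=5 P=5 D=7
Draw 7: a1=12.250, a2=8.890, a3=5.400, a4=4.750, a5=8.375, a0=39.665; τ=−ln(0.4513)/39.665=0.020 → t=0.207; u2·a0=0.1700·39.665=6.743 ≤ a1=12.250 → R1 fires; Q=11 E=4 P=5 D=6
Draw 8: a1=8.400, a2=8.382, a3=4.752, a4=5.225, a5=6.700, a0=33.459; τ=−ln(0.0595)/33.459=0.084 → t=0.291 > T=0.23: stop.
At T=0.23: Q=11 E=4 P=5 D=6; the largest is Q.

Dominant species at T: Q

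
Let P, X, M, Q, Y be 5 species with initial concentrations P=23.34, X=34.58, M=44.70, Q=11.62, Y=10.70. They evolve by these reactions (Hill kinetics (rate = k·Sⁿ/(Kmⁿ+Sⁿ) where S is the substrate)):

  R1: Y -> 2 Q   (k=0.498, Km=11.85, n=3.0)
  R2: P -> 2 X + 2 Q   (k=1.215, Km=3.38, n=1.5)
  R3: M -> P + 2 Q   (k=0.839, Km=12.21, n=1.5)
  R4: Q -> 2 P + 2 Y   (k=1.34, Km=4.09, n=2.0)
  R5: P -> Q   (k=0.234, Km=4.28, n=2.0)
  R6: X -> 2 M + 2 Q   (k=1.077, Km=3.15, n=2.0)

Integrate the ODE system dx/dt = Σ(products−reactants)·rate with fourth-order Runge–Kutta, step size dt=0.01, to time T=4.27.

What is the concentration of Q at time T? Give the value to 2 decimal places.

RK4 with dt=0.01: 427 steps to T=4.27. Trajectory (selected grid times):
t=0.00: P=23.34 X=34.58 M=44.70 Q=11.62 Y=10.70
t=0.47: P=24.18 X=35.16 M=45.36 Q=14.15 Y=11.74
t=0.95: P=25.07 X=35.76 M=46.03 Q=16.75 Y=12.81
t=1.42: P=25.97 X=36.35 M=46.69 Q=19.32 Y=13.87
t=1.90: P=26.89 X=36.95 M=47.36 Q=21.97 Y=14.96
t=2.37: P=27.81 X=37.54 M=48.01 Q=24.59 Y=16.02
t=2.85: P=28.75 X=38.15 M=48.68 Q=27.29 Y=17.10
t=3.32: P=29.68 X=38.74 M=49.34 Q=29.94 Y=18.15
t=3.80: P=30.63 X=39.35 M=50.01 Q=32.67 Y=19.23
t=4.27: P=31.56 X=39.95 M=50.66 Q=35.35 Y=20.27
Read off Q at T=4.27: 35.35

Q at T = 35.35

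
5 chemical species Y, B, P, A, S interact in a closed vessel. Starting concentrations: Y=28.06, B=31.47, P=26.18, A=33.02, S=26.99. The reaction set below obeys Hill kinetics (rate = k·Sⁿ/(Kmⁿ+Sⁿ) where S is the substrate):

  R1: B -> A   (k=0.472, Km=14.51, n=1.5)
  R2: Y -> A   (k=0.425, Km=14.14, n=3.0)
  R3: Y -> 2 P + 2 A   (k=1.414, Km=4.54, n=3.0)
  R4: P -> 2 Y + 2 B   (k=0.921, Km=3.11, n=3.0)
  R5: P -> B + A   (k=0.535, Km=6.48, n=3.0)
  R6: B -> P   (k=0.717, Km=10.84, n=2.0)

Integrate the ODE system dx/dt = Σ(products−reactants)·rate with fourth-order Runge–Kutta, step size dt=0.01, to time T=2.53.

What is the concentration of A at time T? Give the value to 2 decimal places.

RK4 with dt=0.01: 253 steps to T=2.53. Trajectory (selected grid times):
t=0.00: Y=28.06 B=31.47 P=26.18 A=33.02 S=26.99
t=0.28: Y=28.08 B=31.85 P=26.74 A=34.16 S=26.99
t=0.56: Y=28.09 B=32.23 P=27.31 A=35.31 S=26.99
t=0.84: Y=28.11 B=32.61 P=27.87 A=36.45 S=26.99
t=1.12: Y=28.12 B=32.99 P=28.43 A=37.59 S=26.99
t=1.41: Y=28.14 B=33.39 P=29.02 A=38.78 S=26.99
t=1.69: Y=28.15 B=33.77 P=29.58 A=39.92 S=26.99
t=1.97: Y=28.17 B=34.14 P=30.15 A=41.07 S=26.99
t=2.25: Y=28.18 B=34.52 P=30.71 A=42.22 S=26.99
t=2.53: Y=28.20 B=34.90 P=31.28 A=43.36 S=26.99
Read off A at T=2.53: 43.36

A at T = 43.36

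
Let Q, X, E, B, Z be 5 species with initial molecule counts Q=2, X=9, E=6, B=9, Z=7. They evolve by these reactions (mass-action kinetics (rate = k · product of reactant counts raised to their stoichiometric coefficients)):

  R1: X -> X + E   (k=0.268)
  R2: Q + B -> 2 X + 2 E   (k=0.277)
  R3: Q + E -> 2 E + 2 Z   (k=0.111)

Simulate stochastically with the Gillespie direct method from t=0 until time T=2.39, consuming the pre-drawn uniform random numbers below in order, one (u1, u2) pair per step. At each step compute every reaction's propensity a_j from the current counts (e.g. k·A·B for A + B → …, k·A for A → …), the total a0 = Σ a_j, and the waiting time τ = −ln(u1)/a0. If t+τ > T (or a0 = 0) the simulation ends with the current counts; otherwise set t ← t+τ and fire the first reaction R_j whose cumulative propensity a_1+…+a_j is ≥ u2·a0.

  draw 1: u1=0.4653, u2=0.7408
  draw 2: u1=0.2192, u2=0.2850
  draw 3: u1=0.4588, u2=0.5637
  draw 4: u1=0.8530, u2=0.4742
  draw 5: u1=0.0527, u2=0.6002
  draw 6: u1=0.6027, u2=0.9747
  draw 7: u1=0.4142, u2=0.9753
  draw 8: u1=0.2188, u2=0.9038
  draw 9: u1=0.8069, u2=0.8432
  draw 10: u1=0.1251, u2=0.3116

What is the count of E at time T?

t=0.000: Q=2 X=9 E=6 B=9 Z=7
Draw 1: a1=2.412, a2=4.986, a3=1.332, a0=8.730; τ=−ln(0.4653)/8.730=0.088 → t=0.088; u2·a0=0.7408·8.730=6.467; a1=2.412 < 6.467 ≤ a1+a2=7.398 → R2 fires; Q=1 X=11 E=8 B=8 Z=7
Draw 2: a1=2.948, a2=2.216, a3=0.888, a0=6.052; τ=−ln(0.2192)/6.052=0.251 → t=0.338; u2·a0=0.2850·6.052=1.725 ≤ a1=2.948 → R1 fires; Q=1 X=11 E=9 B=8 Z=7
Draw 3: a1=2.948, a2=2.216, a3=0.999, a0=6.163; τ=−ln(0.4588)/6.163=0.126 → t=0.465; u2·a0=0.5637·6.163=3.474; a1=2.948 < 3.474 ≤ a1+a2=5.164 → R2 fires; Q=0 X=13 E=11 B=7 Z=7
Draw 4: a1=3.484, a2=0.000, a3=0.000, a0=3.484; τ=−ln(0.8530)/3.484=0.046 → t=0.510; u2·a0=0.4742·3.484=1.652 ≤ a1=3.484 → R1 fires; Q=0 X=13 E=12 B=7 Z=7
Draw 5: a1=3.484, a2=0.000, a3=0.000, a0=3.484; τ=−ln(0.0527)/3.484=0.845 → t=1.355; u2·a0=0.6002·3.484=2.091 ≤ a1=3.484 → R1 fires; Q=0 X=13 E=13 B=7 Z=7
Draw 6: a1=3.484, a2=0.000, a3=0.000, a0=3.484; τ=−ln(0.6027)/3.484=0.145 → t=1.501; u2·a0=0.9747·3.484=3.396 ≤ a1=3.484 → R1 fires; Q=0 X=13 E=14 B=7 Z=7
Draw 7: a1=3.484, a2=0.000, a3=0.000, a0=3.484; τ=−ln(0.4142)/3.484=0.253 → t=1.754; u2·a0=0.9753·3.484=3.398 ≤ a1=3.484 → R1 fires; Q=0 X=13 E=15 B=7 Z=7
Draw 8: a1=3.484, a2=0.000, a3=0.000, a0=3.484; τ=−ln(0.2188)/3.484=0.436 → t=2.190; u2·a0=0.9038·3.484=3.149 ≤ a1=3.484 → R1 fires; Q=0 X=13 E=16 B=7 Z=7
Draw 9: a1=3.484, a2=0.000, a3=0.000, a0=3.484; τ=−ln(0.8069)/3.484=0.062 → t=2.251; u2·a0=0.8432·3.484=2.938 ≤ a1=3.484 → R1 fires; Q=0 X=13 E=17 B=7 Z=7
Draw 10: a1=3.484, a2=0.000, a3=0.000, a0=3.484; τ=−ln(0.1251)/3.484=0.597 → t=2.848 > T=2.39: stop.
Read off E at T=2.39: 17

E at T = 17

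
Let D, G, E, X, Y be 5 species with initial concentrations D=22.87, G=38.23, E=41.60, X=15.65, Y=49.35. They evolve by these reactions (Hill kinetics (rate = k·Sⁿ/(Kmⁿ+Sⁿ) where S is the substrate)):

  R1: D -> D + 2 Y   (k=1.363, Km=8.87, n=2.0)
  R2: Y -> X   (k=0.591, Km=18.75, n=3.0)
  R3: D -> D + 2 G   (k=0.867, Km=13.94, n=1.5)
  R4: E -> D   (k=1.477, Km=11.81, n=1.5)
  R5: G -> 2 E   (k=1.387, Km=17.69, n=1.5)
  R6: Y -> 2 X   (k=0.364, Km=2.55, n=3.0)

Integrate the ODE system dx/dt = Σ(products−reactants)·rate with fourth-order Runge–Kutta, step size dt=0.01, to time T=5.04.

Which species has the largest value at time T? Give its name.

Dominant species at T: Y

RK4 with dt=0.01: 504 steps to T=5.04. Trajectory (selected grid times):
t=0.00: D=22.87 G=38.23 E=41.60 X=15.65 Y=49.35
t=0.56: D=23.59 G=38.30 E=42.06 X=16.37 Y=50.16
t=1.12: D=24.31 G=38.38 E=42.52 X=17.09 Y=50.99
t=1.68: D=25.03 G=38.47 E=42.99 X=17.82 Y=51.82
t=2.24: D=25.76 G=38.57 E=43.45 X=18.54 Y=52.66
t=2.80: D=26.48 G=38.68 E=43.91 X=19.27 Y=53.51
t=3.36: D=27.21 G=38.79 E=44.37 X=19.99 Y=54.36
t=3.92: D=27.94 G=38.91 E=44.83 X=20.72 Y=55.22
t=4.48: D=28.66 G=39.04 E=45.29 X=21.44 Y=56.09
t=5.04: D=29.40 G=39.17 E=45.75 X=22.17 Y=56.97
At T=5.04: D=29.40 G=39.17 E=45.75 X=22.17 Y=56.97; the largest is Y.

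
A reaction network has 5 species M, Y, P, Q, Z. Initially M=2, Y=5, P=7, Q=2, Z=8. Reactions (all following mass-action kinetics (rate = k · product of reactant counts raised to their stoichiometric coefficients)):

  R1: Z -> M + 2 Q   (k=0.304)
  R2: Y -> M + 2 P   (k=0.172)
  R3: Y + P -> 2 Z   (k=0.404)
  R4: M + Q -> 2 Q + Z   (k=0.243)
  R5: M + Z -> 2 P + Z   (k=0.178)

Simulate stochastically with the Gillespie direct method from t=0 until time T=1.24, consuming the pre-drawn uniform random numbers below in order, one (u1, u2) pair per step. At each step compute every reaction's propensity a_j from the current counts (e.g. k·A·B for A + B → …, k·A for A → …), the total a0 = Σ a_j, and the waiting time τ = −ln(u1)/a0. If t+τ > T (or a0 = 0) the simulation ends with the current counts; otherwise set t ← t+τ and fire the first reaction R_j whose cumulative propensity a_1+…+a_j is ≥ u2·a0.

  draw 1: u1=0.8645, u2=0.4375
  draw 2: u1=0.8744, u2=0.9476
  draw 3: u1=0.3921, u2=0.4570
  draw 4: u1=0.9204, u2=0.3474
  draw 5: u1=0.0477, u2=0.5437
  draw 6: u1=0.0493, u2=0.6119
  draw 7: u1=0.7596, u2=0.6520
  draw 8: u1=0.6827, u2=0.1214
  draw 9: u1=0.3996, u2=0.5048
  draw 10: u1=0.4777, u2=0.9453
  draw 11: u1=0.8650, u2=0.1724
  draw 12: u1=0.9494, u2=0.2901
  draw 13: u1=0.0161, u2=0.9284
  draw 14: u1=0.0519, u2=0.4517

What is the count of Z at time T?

Z at T = 14

t=0.000: M=2 Y=5 P=7 Q=2 Z=8
Draw 1: a1=2.432, a2=0.860, a3=14.140, a4=0.972, a5=2.848, a0=21.252; τ=−ln(0.8645)/21.252=0.007 → t=0.007; u2·a0=0.4375·21.252=9.298; a1+a2=3.292 < 9.298 ≤ a1+…+a3=17.432 → R3 fires; M=2 Y=4 P=6 Q=2 Z=10
Draw 2: a1=3.040, a2=0.688, a3=9.696, a4=0.972, a5=3.560, a0=17.956; τ=−ln(0.8744)/17.956=0.007 → t=0.014; u2·a0=0.9476·17.956=17.015; a1+…+a4=14.396 < 17.015 ≤ a1+…+a5=17.956 → R5 fires; M=1 Y=4 P=8 Q=2 Z=10
Draw 3: a1=3.040, a2=0.688, a3=12.928, a4=0.486, a5=1.780, a0=18.922; τ=−ln(0.3921)/18.922=0.049 → t=0.064; u2·a0=0.4570·18.922=8.647; a1+a2=3.728 < 8.647 ≤ a1+…+a3=16.656 → R3 fires; M=1 Y=3 P=7 Q=2 Z=12
Draw 4: a1=3.648, a2=0.516, a3=8.484, a4=0.486, a5=2.136, a0=15.270; τ=−ln(0.9204)/15.270=0.005 → t=0.069; u2·a0=0.3474·15.270=5.305; a1+a2=4.164 < 5.305 ≤ a1+…+a3=12.648 → R3 fires; M=1 Y=2 P=6 Q=2 Z=14
Draw 5: a1=4.256, a2=0.344, a3=4.848, a4=0.486, a5=2.492, a0=12.426; τ=−ln(0.0477)/12.426=0.245 → t=0.314; u2·a0=0.5437·12.426=6.756; a1+a2=4.600 < 6.756 ≤ a1+…+a3=9.448 → R3 fires; M=1 Y=1 P=5 Q=2 Z=16
Draw 6: a1=4.864, a2=0.172, a3=2.020, a4=0.486, a5=2.848, a0=10.390; τ=−ln(0.0493)/10.390=0.290 → t=0.604; u2·a0=0.6119·10.390=6.358; a1+a2=5.036 < 6.358 ≤ a1+…+a3=7.056 → R3 fires; M=1 Y=0 P=4 Q=2 Z=18
Draw 7: a1=5.472, a2=0.000, a3=0.000, a4=0.486, a5=3.204, a0=9.162; τ=−ln(0.7596)/9.162=0.030 → t=0.634; u2·a0=0.6520·9.162=5.974; a1+…+a4=5.958 < 5.974 ≤ a1+…+a5=9.162 → R5 fires; M=0 Y=0 P=6 Q=2 Z=18
Draw 8: a1=5.472, a2=0.000, a3=0.000, a4=0.000, a5=0.000, a0=5.472; τ=−ln(0.6827)/5.472=0.070 → t=0.704; u2·a0=0.1214·5.472=0.664 ≤ a1=5.472 → R1 fires; M=1 Y=0 P=6 Q=4 Z=17
Draw 9: a1=5.168, a2=0.000, a3=0.000, a4=0.972, a5=3.026, a0=9.166; τ=−ln(0.3996)/9.166=0.100 → t=0.804; u2·a0=0.5048·9.166=4.627 ≤ a1=5.168 → R1 fires; M=2 Y=0 P=6 Q=6 Z=16
Draw 10: a1=4.864, a2=0.000, a3=0.000, a4=2.916, a5=5.696, a0=13.476; τ=−ln(0.4777)/13.476=0.055 → t=0.858; u2·a0=0.9453·13.476=12.739; a1+…+a4=7.780 < 12.739 ≤ a1+…+a5=13.476 → R5 fires; M=1 Y=0 P=8 Q=6 Z=16
Draw 11: a1=4.864, a2=0.000, a3=0.000, a4=1.458, a5=2.848, a0=9.170; τ=−ln(0.8650)/9.170=0.016 → t=0.874; u2·a0=0.1724·9.170=1.581 ≤ a1=4.864 → R1 fires; M=2 Y=0 P=8 Q=8 Z=15
Draw 12: a1=4.560, a2=0.000, a3=0.000, a4=3.888, a5=5.340, a0=13.788; τ=−ln(0.9494)/13.788=0.004 → t=0.878; u2·a0=0.2901·13.788=4.000 ≤ a1=4.560 → R1 fires; M=3 Y=0 P=8 Q=10 Z=14
Draw 13: a1=4.256, a2=0.000, a3=0.000, a4=7.290, a5=7.476, a0=19.022; τ=−ln(0.0161)/19.022=0.217 → t=1.095; u2·a0=0.9284·19.022=17.660; a1+…+a4=11.546 < 17.660 ≤ a1+…+a5=19.022 → R5 fires; M=2 Y=0 P=10 Q=10 Z=14
Draw 14: a1=4.256, a2=0.000, a3=0.000, a4=4.860, a5=4.984, a0=14.100; τ=−ln(0.0519)/14.100=0.210 → t=1.305 > T=1.24: stop.
Read off Z at T=1.24: 14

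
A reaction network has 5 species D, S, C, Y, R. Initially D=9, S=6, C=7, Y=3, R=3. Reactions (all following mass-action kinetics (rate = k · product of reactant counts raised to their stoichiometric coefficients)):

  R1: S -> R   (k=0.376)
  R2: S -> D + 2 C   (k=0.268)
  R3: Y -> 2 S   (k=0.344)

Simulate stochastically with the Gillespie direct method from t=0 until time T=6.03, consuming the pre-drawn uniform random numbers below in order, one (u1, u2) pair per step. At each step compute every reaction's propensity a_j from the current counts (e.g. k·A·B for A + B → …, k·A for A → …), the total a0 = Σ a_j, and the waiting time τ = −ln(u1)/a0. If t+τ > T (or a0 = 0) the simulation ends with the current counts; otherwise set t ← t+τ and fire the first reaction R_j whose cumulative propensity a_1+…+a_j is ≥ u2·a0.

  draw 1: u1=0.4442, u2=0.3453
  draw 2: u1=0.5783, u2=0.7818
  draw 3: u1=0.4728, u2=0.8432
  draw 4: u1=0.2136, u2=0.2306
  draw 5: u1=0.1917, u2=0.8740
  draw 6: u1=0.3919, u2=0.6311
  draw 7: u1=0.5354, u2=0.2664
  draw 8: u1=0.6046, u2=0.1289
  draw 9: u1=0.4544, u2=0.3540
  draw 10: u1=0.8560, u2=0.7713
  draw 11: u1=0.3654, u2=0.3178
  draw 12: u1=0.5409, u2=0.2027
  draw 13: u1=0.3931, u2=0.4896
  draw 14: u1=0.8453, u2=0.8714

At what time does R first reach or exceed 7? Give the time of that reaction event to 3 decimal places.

Threshold first reached at t = 1.683

t=0.000: D=9 S=6 C=7 Y=3 R=3
Draw 1: a1=2.256, a2=1.608, a3=1.032, a0=4.896; τ=−ln(0.4442)/4.896=0.166 → t=0.166; u2·a0=0.3453·4.896=1.691 ≤ a1=2.256 → R1 fires; D=9 S=5 C=7 Y=3 R=4
Draw 2: a1=1.880, a2=1.340, a3=1.032, a0=4.252; τ=−ln(0.5783)/4.252=0.129 → t=0.295; u2·a0=0.7818·4.252=3.324; a1+a2=3.220 < 3.324 ≤ a1+…+a3=4.252 → R3 fires; D=9 S=7 C=7 Y=2 R=4
Draw 3: a1=2.632, a2=1.876, a3=0.688, a0=5.196; τ=−ln(0.4728)/5.196=0.144 → t=0.439; u2·a0=0.8432·5.196=4.381; a1=2.632 < 4.381 ≤ a1+a2=4.508 → R2 fires; D=10 S=6 C=9 Y=2 R=4
Draw 4: a1=2.256, a2=1.608, a3=0.688, a0=4.552; τ=−ln(0.2136)/4.552=0.339 → t=0.778; u2·a0=0.2306·4.552=1.050 ≤ a1=2.256 → R1 fires; D=10 S=5 C=9 Y=2 R=5
Draw 5: a1=1.880, a2=1.340, a3=0.688, a0=3.908; τ=−ln(0.1917)/3.908=0.423 → t=1.201; u2·a0=0.8740·3.908=3.416; a1+a2=3.220 < 3.416 ≤ a1+…+a3=3.908 → R3 fires; D=10 S=7 C=9 Y=1 R=5
Draw 6: a1=2.632, a2=1.876, a3=0.344, a0=4.852; τ=−ln(0.3919)/4.852=0.193 → t=1.394; u2·a0=0.6311·4.852=3.062; a1=2.632 < 3.062 ≤ a1+a2=4.508 → R2 fires; D=11 S=6 C=11 Y=1 R=5
Draw 7: a1=2.256, a2=1.608, a3=0.344, a0=4.208; τ=−ln(0.5354)/4.208=0.148 → t=1.542; u2·a0=0.2664·4.208=1.121 ≤ a1=2.256 → R1 fires; D=11 S=5 C=11 Y=1 R=6
Draw 8: a1=1.880, a2=1.340, a3=0.344, a0=3.564; τ=−ln(0.6046)/3.564=0.141 → t=1.683; u2·a0=0.1289·3.564=0.459 ≤ a1=1.880 → R1 fires; D=11 S=4 C=11 Y=1 R=7
Draw 9: a1=1.504, a2=1.072, a3=0.344, a0=2.920; τ=−ln(0.4544)/2.920=0.270 → t=1.953; u2·a0=0.3540·2.920=1.034 ≤ a1=1.504 → R1 fires; D=11 S=3 C=11 Y=1 R=8
Draw 10: a1=1.128, a2=0.804, a3=0.344, a0=2.276; τ=−ln(0.8560)/2.276=0.068 → t=2.022; u2·a0=0.7713·2.276=1.755; a1=1.128 < 1.755 ≤ a1+a2=1.932 → R2 fires; D=12 S=2 C=13 Y=1 R=8
Draw 11: a1=0.752, a2=0.536, a3=0.344, a0=1.632; τ=−ln(0.3654)/1.632=0.617 → t=2.639; u2·a0=0.3178·1.632=0.519 ≤ a1=0.752 → R1 fires; D=12 S=1 C=13 Y=1 R=9
Draw 12: a1=0.376, a2=0.268, a3=0.344, a0=0.988; τ=−ln(0.5409)/0.988=0.622 → t=3.261; u2·a0=0.2027·0.988=0.200 ≤ a1=0.376 → R1 fires; D=12 S=0 C=13 Y=1 R=10
Draw 13: a1=0.000, a2=0.000, a3=0.344, a0=0.344; τ=−ln(0.3931)/0.344=2.714 → t=5.975; u2·a0=0.4896·0.344=0.168; a1+a2=0.000 < 0.168 ≤ a1+…+a3=0.344 → R3 fires; D=12 S=2 C=13 Y=0 R=10
Draw 14: a1=0.752, a2=0.536, a3=0.000, a0=1.288; τ=−ln(0.8453)/1.288=0.130 → t=6.105 > T=6.03: stop.
R first becomes ≥ 7 when it reaches 7 at the event at t=1.683.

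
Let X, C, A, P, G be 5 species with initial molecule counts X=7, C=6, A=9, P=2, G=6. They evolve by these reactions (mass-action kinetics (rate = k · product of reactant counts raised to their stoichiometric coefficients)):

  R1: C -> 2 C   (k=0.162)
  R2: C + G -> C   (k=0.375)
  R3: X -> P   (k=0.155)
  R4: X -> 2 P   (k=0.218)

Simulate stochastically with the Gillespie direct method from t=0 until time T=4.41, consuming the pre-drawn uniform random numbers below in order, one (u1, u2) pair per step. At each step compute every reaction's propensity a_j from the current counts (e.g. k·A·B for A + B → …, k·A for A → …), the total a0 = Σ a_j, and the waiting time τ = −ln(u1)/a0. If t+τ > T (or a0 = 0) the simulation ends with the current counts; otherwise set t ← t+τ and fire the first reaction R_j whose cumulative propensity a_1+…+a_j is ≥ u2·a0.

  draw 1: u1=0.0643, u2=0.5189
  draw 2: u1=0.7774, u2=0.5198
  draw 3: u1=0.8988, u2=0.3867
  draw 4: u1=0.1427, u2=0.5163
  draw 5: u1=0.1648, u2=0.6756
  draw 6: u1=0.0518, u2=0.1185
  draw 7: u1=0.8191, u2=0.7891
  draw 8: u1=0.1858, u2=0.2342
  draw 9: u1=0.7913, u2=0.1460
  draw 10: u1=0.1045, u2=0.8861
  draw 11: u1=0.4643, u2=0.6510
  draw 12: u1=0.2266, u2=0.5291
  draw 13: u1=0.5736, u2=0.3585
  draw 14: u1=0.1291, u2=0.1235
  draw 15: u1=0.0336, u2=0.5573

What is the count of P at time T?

t=0.000: X=7 C=6 A=9 P=2 G=6
Draw 1: a1=0.972, a2=13.500, a3=1.085, a4=1.526, a0=17.083; τ=−ln(0.0643)/17.083=0.161 → t=0.161; u2·a0=0.5189·17.083=8.864; a1=0.972 < 8.864 ≤ a1+a2=14.472 → R2 fires; X=7 C=6 A=9 P=2 G=5
Draw 2: a1=0.972, a2=11.250, a3=1.085, a4=1.526, a0=14.833; τ=−ln(0.7774)/14.833=0.017 → t=0.178; u2·a0=0.5198·14.833=7.710; a1=0.972 < 7.710 ≤ a1+a2=12.222 → R2 fires; X=7 C=6 A=9 P=2 G=4
Draw 3: a1=0.972, a2=9.000, a3=1.085, a4=1.526, a0=12.583; τ=−ln(0.8988)/12.583=0.008 → t=0.186; u2·a0=0.3867·12.583=4.866; a1=0.972 < 4.866 ≤ a1+a2=9.972 → R2 fires; X=7 C=6 A=9 P=2 G=3
Draw 4: a1=0.972, a2=6.750, a3=1.085, a4=1.526, a0=10.333; τ=−ln(0.1427)/10.333=0.188 → t=0.375; u2·a0=0.5163·10.333=5.335; a1=0.972 < 5.335 ≤ a1+a2=7.722 → R2 fires; X=7 C=6 A=9 P=2 G=2
Draw 5: a1=0.972, a2=4.500, a3=1.085, a4=1.526, a0=8.083; τ=−ln(0.1648)/8.083=0.223 → t=0.598; u2·a0=0.6756·8.083=5.461; a1=0.972 < 5.461 ≤ a1+a2=5.472 → R2 fires; X=7 C=6 A=9 P=2 G=1
Draw 6: a1=0.972, a2=2.250, a3=1.085, a4=1.526, a0=5.833; τ=−ln(0.0518)/5.833=0.508 → t=1.105; u2·a0=0.1185·5.833=0.691 ≤ a1=0.972 → R1 fires; X=7 C=7 A=9 P=2 G=1
Draw 7: a1=1.134, a2=2.625, a3=1.085, a4=1.526, a0=6.370; τ=−ln(0.8191)/6.370=0.031 → t=1.136; u2·a0=0.7891·6.370=5.027; a1+…+a3=4.844 < 5.027 ≤ a1+…+a4=6.370 → R4 fires; X=6 C=7 A=9 P=4 G=1
Draw 8: a1=1.134, a2=2.625, a3=0.930, a4=1.308, a0=5.997; τ=−ln(0.1858)/5.997=0.281 → t=1.417; u2·a0=0.2342·5.997=1.404; a1=1.134 < 1.404 ≤ a1+a2=3.759 → R2 fires; X=6 C=7 A=9 P=4 G=0
Draw 9: a1=1.134, a2=0.000, a3=0.930, a4=1.308, a0=3.372; τ=−ln(0.7913)/3.372=0.069 → t=1.487; u2·a0=0.1460·3.372=0.492 ≤ a1=1.134 → R1 fires; X=6 C=8 A=9 P=4 G=0
Draw 10: a1=1.296, a2=0.000, a3=0.930, a4=1.308, a0=3.534; τ=−ln(0.1045)/3.534=0.639 → t=2.126; u2·a0=0.8861·3.534=3.131; a1+…+a3=2.226 < 3.131 ≤ a1+…+a4=3.534 → R4 fires; X=5 C=8 A=9 P=6 G=0
Draw 11: a1=1.296, a2=0.000, a3=0.775, a4=1.090, a0=3.161; τ=−ln(0.4643)/3.161=0.243 → t=2.368; u2·a0=0.6510·3.161=2.058; a1+a2=1.296 < 2.058 ≤ a1+…+a3=2.071 → R3 fires; X=4 C=8 A=9 P=7 G=0
Draw 12: a1=1.296, a2=0.000, a3=0.620, a4=0.872, a0=2.788; τ=−ln(0.2266)/2.788=0.532 → t=2.901; u2·a0=0.5291·2.788=1.475; a1+a2=1.296 < 1.475 ≤ a1+…+a3=1.916 → R3 fires; X=3 C=8 A=9 P=8 G=0
Draw 13: a1=1.296, a2=0.000, a3=0.465, a4=0.654, a0=2.415; τ=−ln(0.5736)/2.415=0.230 → t=3.131; u2·a0=0.3585·2.415=0.866 ≤ a1=1.296 → R1 fires; X=3 C=9 A=9 P=8 G=0
Draw 14: a1=1.458, a2=0.000, a3=0.465, a4=0.654, a0=2.577; τ=−ln(0.1291)/2.577=0.794 → t=3.925; u2·a0=0.1235·2.577=0.318 ≤ a1=1.458 → R1 fires; X=3 C=10 A=9 P=8 G=0
Draw 15: a1=1.620, a2=0.000, a3=0.465, a4=0.654, a0=2.739; τ=−ln(0.0336)/2.739=1.239 → t=5.164 > T=4.41: stop.
Read off P at T=4.41: 8

P at T = 8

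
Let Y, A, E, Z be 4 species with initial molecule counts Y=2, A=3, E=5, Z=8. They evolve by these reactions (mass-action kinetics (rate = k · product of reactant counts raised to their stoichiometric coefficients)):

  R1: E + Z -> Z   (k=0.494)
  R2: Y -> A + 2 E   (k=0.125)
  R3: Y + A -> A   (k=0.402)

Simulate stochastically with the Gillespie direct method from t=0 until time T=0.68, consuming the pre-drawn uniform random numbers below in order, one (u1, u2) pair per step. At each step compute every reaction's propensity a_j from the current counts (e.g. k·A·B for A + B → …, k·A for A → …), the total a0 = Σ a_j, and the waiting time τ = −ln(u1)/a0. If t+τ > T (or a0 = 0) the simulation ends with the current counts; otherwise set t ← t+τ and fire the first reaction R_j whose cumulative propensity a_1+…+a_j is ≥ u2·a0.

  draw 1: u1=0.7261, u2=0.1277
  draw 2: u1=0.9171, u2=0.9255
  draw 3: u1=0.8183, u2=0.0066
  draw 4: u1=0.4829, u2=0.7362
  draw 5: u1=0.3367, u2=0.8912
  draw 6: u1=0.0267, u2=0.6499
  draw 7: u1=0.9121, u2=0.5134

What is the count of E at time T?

t=0.000: Y=2 A=3 E=5 Z=8
Draw 1: a1=19.760, a2=0.250, a3=2.412, a0=22.422; τ=−ln(0.7261)/22.422=0.014 → t=0.014; u2·a0=0.1277·22.422=2.863 ≤ a1=19.760 → R1 fires; Y=2 A=3 E=4 Z=8
Draw 2: a1=15.808, a2=0.250, a3=2.412, a0=18.470; τ=−ln(0.9171)/18.470=0.005 → t=0.019; u2·a0=0.9255·18.470=17.094; a1+a2=16.058 < 17.094 ≤ a1+…+a3=18.470 → R3 fires; Y=1 A=3 E=4 Z=8
Draw 3: a1=15.808, a2=0.125, a3=1.206, a0=17.139; τ=−ln(0.8183)/17.139=0.012 → t=0.031; u2·a0=0.0066·17.139=0.113 ≤ a1=15.808 → R1 fires; Y=1 A=3 E=3 Z=8
Draw 4: a1=11.856, a2=0.125, a3=1.206, a0=13.187; τ=−ln(0.4829)/13.187=0.055 → t=0.086; u2·a0=0.7362·13.187=9.708 ≤ a1=11.856 → R1 fires; Y=1 A=3 E=2 Z=8
Draw 5: a1=7.904, a2=0.125, a3=1.206, a0=9.235; τ=−ln(0.3367)/9.235=0.118 → t=0.204; u2·a0=0.8912·9.235=8.230; a1+a2=8.029 < 8.230 ≤ a1+…+a3=9.235 → R3 fires; Y=0 A=3 E=2 Z=8
Draw 6: a1=7.904, a2=0.000, a3=0.000, a0=7.904; τ=−ln(0.0267)/7.904=0.458 → t=0.662; u2·a0=0.6499·7.904=5.137 ≤ a1=7.904 → R1 fires; Y=0 A=3 E=1 Z=8
Draw 7: a1=3.952, a2=0.000, a3=0.000, a0=3.952; τ=−ln(0.9121)/3.952=0.023 → t=0.685 > T=0.68: stop.
Read off E at T=0.68: 1

E at T = 1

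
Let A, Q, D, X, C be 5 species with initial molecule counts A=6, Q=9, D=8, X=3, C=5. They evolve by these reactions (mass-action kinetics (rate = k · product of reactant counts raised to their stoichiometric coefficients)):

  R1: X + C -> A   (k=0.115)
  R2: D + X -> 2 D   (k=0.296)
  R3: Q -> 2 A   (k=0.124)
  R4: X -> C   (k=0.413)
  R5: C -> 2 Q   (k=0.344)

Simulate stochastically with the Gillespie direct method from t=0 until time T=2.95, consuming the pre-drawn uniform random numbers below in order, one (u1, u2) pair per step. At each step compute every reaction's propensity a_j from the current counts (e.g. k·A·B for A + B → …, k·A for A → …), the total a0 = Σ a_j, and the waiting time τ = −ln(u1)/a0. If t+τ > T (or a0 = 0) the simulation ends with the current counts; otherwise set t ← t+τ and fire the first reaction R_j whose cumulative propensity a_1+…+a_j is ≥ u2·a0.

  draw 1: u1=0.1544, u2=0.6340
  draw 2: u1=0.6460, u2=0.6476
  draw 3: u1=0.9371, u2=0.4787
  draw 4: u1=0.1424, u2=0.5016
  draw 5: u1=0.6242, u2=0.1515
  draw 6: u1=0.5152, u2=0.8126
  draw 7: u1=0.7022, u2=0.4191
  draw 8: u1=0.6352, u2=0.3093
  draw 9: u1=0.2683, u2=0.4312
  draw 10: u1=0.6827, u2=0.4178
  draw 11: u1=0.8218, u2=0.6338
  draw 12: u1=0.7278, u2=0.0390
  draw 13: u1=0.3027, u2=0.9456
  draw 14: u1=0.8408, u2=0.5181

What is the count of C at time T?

C at T = 1

t=0.000: A=6 Q=9 D=8 X=3 C=5
Draw 1: a1=1.725, a2=7.104, a3=1.116, a4=1.239, a5=1.720, a0=12.904; τ=−ln(0.1544)/12.904=0.145 → t=0.145; u2·a0=0.6340·12.904=8.181; a1=1.725 < 8.181 ≤ a1+a2=8.829 → R2 fires; A=6 Q=9 D=9 X=2 C=5
Draw 2: a1=1.150, a2=5.328, a3=1.116, a4=0.826, a5=1.720, a0=10.140; τ=−ln(0.6460)/10.140=0.043 → t=0.188; u2·a0=0.6476·10.140=6.567; a1+a2=6.478 < 6.567 ≤ a1+…+a3=7.594 → R3 fires; A=8 Q=8 D=9 X=2 C=5
Draw 3: a1=1.150, a2=5.328, a3=0.992, a4=0.826, a5=1.720, a0=10.016; τ=−ln(0.9371)/10.016=0.006 → t=0.194; u2·a0=0.4787·10.016=4.795; a1=1.150 < 4.795 ≤ a1+a2=6.478 → R2 fires; A=8 Q=8 D=10 X=1 C=5
Draw 4: a1=0.575, a2=2.960, a3=0.992, a4=0.413, a5=1.720, a0=6.660; τ=−ln(0.1424)/6.660=0.293 → t=0.487; u2·a0=0.5016·6.660=3.341; a1=0.575 < 3.341 ≤ a1+a2=3.535 → R2 fires; A=8 Q=8 D=11 X=0 C=5
Draw 5: a1=0.000, a2=0.000, a3=0.992, a4=0.000, a5=1.720, a0=2.712; τ=−ln(0.6242)/2.712=0.174 → t=0.661; u2·a0=0.1515·2.712=0.411; a1+a2=0.000 < 0.411 ≤ a1+…+a3=0.992 → R3 fires; A=10 Q=7 D=11 X=0 C=5
Draw 6: a1=0.000, a2=0.000, a3=0.868, a4=0.000, a5=1.720, a0=2.588; τ=−ln(0.5152)/2.588=0.256 → t=0.917; u2·a0=0.8126·2.588=2.103; a1+…+a4=0.868 < 2.103 ≤ a1+…+a5=2.588 → R5 fires; A=10 Q=9 D=11 X=0 C=4
Draw 7: a1=0.000, a2=0.000, a3=1.116, a4=0.000, a5=1.376, a0=2.492; τ=−ln(0.7022)/2.492=0.142 → t=1.059; u2·a0=0.4191·2.492=1.044; a1+a2=0.000 < 1.044 ≤ a1+…+a3=1.116 → R3 fires; A=12 Q=8 D=11 X=0 C=4
Draw 8: a1=0.000, a2=0.000, a3=0.992, a4=0.000, a5=1.376, a0=2.368; τ=−ln(0.6352)/2.368=0.192 → t=1.251; u2·a0=0.3093·2.368=0.732; a1+a2=0.000 < 0.732 ≤ a1+…+a3=0.992 → R3 fires; A=14 Q=7 D=11 X=0 C=4
Draw 9: a1=0.000, a2=0.000, a3=0.868, a4=0.000, a5=1.376, a0=2.244; τ=−ln(0.2683)/2.244=0.586 → t=1.837; u2·a0=0.4312·2.244=0.968; a1+…+a4=0.868 < 0.968 ≤ a1+…+a5=2.244 → R5 fires; A=14 Q=9 D=11 X=0 C=3
Draw 10: a1=0.000, a2=0.000, a3=1.116, a4=0.000, a5=1.032, a0=2.148; τ=−ln(0.6827)/2.148=0.178 → t=2.015; u2·a0=0.4178·2.148=0.897; a1+a2=0.000 < 0.897 ≤ a1+…+a3=1.116 → R3 fires; A=16 Q=8 D=11 X=0 C=3
Draw 11: a1=0.000, a2=0.000, a3=0.992, a4=0.000, a5=1.032, a0=2.024; τ=−ln(0.8218)/2.024=0.097 → t=2.112; u2·a0=0.6338·2.024=1.283; a1+…+a4=0.992 < 1.283 ≤ a1+…+a5=2.024 → R5 fires; A=16 Q=10 D=11 X=0 C=2
Draw 12: a1=0.000, a2=0.000, a3=1.240, a4=0.000, a5=0.688, a0=1.928; τ=−ln(0.7278)/1.928=0.165 → t=2.276; u2·a0=0.0390·1.928=0.075; a1+a2=0.000 < 0.075 ≤ a1+…+a3=1.240 → R3 fires; A=18 Q=9 D=11 X=0 C=2
Draw 13: a1=0.000, a2=0.000, a3=1.116, a4=0.000, a5=0.688, a0=1.804; τ=−ln(0.3027)/1.804=0.662 → t=2.939; u2·a0=0.9456·1.804=1.706; a1+…+a4=1.116 < 1.706 ≤ a1+…+a5=1.804 → R5 fires; A=18 Q=11 D=11 X=0 C=1
Draw 14: a1=0.000, a2=0.000, a3=1.364, a4=0.000, a5=0.344, a0=1.708; τ=−ln(0.8408)/1.708=0.102 → t=3.040 > T=2.95: stop.
Read off C at T=2.95: 1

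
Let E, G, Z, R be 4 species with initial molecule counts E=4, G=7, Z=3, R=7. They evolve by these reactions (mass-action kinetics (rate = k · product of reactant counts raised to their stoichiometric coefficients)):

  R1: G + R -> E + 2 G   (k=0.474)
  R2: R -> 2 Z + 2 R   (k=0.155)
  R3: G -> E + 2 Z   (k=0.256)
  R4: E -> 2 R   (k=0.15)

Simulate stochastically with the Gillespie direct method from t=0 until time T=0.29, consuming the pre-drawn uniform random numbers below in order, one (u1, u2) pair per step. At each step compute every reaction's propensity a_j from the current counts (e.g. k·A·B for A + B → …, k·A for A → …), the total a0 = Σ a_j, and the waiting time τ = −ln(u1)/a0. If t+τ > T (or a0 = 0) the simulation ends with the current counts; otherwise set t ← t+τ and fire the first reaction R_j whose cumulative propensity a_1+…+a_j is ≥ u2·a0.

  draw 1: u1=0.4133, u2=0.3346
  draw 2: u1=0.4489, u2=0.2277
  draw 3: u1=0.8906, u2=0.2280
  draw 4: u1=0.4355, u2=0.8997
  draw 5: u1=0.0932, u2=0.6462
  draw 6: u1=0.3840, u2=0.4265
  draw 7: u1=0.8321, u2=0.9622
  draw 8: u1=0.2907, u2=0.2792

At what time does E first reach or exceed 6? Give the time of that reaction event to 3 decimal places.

Threshold first reached at t = 0.063

t=0.000: E=4 G=7 Z=3 R=7
Draw 1: a1=23.226, a2=1.085, a3=1.792, a4=0.600, a0=26.703; τ=−ln(0.4133)/26.703=0.033 → t=0.033; u2·a0=0.3346·26.703=8.935 ≤ a1=23.226 → R1 fires; E=5 G=8 Z=3 R=6
Draw 2: a1=22.752, a2=0.930, a3=2.048, a4=0.750, a0=26.480; τ=−ln(0.4489)/26.480=0.030 → t=0.063; u2·a0=0.2277·26.480=6.029 ≤ a1=22.752 → R1 fires; E=6 G=9 Z=3 R=5
Draw 3: a1=21.330, a2=0.775, a3=2.304, a4=0.900, a0=25.309; τ=−ln(0.8906)/25.309=0.005 → t=0.068; u2·a0=0.2280·25.309=5.770 ≤ a1=21.330 → R1 fires; E=7 G=10 Z=3 R=4
Draw 4: a1=18.960, a2=0.620, a3=2.560, a4=1.050, a0=23.190; τ=−ln(0.4355)/23.190=0.036 → t=0.104; u2·a0=0.8997·23.190=20.864; a1+a2=19.580 < 20.864 ≤ a1+…+a3=22.140 → R3 fires; E=8 G=9 Z=5 R=4
Draw 5: a1=17.064, a2=0.620, a3=2.304, a4=1.200, a0=21.188; τ=−ln(0.0932)/21.188=0.112 → t=0.216; u2·a0=0.6462·21.188=13.692 ≤ a1=17.064 → R1 fires; E=9 G=10 Z=5 R=3
Draw 6: a1=14.220, a2=0.465, a3=2.560, a4=1.350, a0=18.595; τ=−ln(0.3840)/18.595=0.051 → t=0.267; u2·a0=0.4265·18.595=7.931 ≤ a1=14.220 → R1 fires; E=10 G=11 Z=5 R=2
Draw 7: a1=10.428, a2=0.310, a3=2.816, a4=1.500, a0=15.054; τ=−ln(0.8321)/15.054=0.012 → t=0.279; u2·a0=0.9622·15.054=14.485; a1+…+a3=13.554 < 14.485 ≤ a1+…+a4=15.054 → R4 fires; E=9 G=11 Z=5 R=4
Draw 8: a1=20.856, a2=0.620, a3=2.816, a4=1.350, a0=25.642; τ=−ln(0.2907)/25.642=0.048 → t=0.328 > T=0.29: stop.
E first becomes ≥ 6 when it reaches 6 at the event at t=0.063.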